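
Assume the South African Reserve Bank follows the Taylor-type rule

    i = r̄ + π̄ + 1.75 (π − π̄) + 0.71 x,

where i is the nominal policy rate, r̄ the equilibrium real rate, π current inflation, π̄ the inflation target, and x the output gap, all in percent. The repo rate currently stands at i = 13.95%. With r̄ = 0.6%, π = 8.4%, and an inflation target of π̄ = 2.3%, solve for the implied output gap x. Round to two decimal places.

0.53%

0.71 x = 13.95 − 0.6 − 2.3 − 1.75 × (8.4 − 2.3) = 0.375
x = 0.375 / 0.71 = 0.53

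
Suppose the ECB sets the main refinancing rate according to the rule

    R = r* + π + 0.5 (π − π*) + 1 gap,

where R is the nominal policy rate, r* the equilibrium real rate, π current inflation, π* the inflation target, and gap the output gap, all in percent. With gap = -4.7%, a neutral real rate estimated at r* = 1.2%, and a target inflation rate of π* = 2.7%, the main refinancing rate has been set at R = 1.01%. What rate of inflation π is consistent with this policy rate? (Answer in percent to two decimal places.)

Collecting π: R = r* + (1 + 0.5) π − 0.5 π* + 1 gap
1.5 π = 1.01 − 1.2 + 0.5 × 2.7 − 1 × (-4.7) = 5.86
π = 5.86 / 1.5 = 3.91

3.91%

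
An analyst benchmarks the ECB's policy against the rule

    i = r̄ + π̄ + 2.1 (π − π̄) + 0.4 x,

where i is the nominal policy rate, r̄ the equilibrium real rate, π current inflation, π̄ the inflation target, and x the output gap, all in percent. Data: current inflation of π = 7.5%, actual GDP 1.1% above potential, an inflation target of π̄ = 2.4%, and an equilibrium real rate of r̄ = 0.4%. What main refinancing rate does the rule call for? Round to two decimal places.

Output 1.1% above potential → x = 1.1.
i = 0.4 + 2.4 + 2.1 × (7.5 − 2.4) + 0.4 × 1.1
   = 0.4 + 2.4 + 10.71 + 0.44 = 13.95

13.95%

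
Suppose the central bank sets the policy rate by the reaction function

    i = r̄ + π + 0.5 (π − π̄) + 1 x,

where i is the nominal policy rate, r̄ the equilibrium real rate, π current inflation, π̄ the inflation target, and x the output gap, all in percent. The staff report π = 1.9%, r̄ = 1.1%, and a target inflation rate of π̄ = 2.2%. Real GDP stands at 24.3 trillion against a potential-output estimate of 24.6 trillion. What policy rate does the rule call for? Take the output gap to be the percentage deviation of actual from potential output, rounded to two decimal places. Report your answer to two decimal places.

1.63%

Output gap = 100 × (24.3 − 24.6) / 24.6 = -1.22%.
i = 1.10 + 1.90 + 0.5 × (1.90 − 2.20) + 1 × (-1.22)
   = 1.10 + 1.9 − 0.15 − 1.22 = 1.63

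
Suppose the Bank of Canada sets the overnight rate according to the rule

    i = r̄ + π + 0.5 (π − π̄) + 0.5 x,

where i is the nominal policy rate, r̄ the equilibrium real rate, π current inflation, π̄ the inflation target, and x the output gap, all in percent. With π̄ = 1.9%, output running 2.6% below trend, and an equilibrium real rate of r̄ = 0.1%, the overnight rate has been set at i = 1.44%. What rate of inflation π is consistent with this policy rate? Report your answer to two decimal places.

Output 2.6% below potential → x = -2.6.
Collecting π: i = r̄ + (1 + 0.5) π − 0.5 π̄ + 0.5 x
1.5 π = 1.44 − 0.1 + 0.5 × 1.9 − 0.5 × (-2.6) = 3.59
π = 3.59 / 1.5 = 2.39

2.39%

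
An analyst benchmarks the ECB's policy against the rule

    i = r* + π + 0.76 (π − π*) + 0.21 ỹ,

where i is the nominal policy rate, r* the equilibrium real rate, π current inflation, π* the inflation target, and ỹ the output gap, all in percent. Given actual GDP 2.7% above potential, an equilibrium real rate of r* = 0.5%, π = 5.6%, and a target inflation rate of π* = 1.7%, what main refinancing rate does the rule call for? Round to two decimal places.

Output 2.7% above potential → ỹ = 2.7.
i = 0.5 + 5.6 + 0.76 × (5.6 − 1.7) + 0.21 × 2.7
   = 0.5 + 5.6 + 2.964 + 0.567 = 9.63

9.63%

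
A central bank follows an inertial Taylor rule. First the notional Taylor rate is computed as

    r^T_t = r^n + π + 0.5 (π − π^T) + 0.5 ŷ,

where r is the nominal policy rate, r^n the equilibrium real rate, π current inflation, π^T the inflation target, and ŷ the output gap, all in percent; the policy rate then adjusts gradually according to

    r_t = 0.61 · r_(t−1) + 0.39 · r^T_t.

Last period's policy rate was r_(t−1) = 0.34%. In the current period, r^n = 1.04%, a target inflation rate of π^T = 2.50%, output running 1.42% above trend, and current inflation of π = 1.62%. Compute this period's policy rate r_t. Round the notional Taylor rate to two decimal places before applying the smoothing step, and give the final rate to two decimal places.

1.35%

Output 1.42% above potential → ŷ = 1.42.
r^T_t = 1.04 + 1.62 + 0.5 × (1.62 − 2.50) + 0.5 × 1.42
   = 1.04 + 1.62 − 0.44 + 0.71 = 2.93
r_t = 0.61 × 0.34 + 0.39 × 2.93 = 0.2074 + 1.1427 = 1.35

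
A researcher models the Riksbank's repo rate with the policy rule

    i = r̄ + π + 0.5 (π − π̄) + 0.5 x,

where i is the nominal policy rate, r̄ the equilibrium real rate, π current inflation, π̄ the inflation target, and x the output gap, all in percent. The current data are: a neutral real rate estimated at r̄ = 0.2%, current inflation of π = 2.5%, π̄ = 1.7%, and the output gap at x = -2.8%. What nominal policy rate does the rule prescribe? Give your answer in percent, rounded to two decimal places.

i = 0.2 + 2.5 + 0.5 × (2.5 − 1.7) + 0.5 × (-2.8)
   = 0.2 + 2.5 + 0.4 − 1.4 = 1.70

1.70%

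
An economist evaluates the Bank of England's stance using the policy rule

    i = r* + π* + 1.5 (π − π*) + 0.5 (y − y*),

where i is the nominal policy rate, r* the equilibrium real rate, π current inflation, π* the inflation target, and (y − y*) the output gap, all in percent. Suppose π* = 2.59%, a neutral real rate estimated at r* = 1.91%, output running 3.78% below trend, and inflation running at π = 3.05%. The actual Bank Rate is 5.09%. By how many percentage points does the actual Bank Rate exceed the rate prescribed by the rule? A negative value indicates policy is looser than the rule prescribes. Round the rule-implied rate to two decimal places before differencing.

1.79 pp

Output 3.78% below potential → (y − y*) = -3.78.
i = 1.91 + 2.59 + 1.5 × (3.05 − 2.59) + 0.5 × (-3.78)
   = 1.91 + 2.59 + 0.69 − 1.89 = 3.30
Deviation = 5.09 − 3.30 = 1.79 pp.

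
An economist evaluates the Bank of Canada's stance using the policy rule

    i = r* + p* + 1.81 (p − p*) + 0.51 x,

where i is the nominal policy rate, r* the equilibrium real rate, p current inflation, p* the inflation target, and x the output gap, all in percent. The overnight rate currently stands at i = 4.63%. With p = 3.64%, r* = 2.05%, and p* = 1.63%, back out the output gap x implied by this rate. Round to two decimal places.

0.51 x = 4.63 − 2.05 − 1.63 − 1.81 × (3.64 − 1.63) = -2.6881
x = -2.6881 / 0.51 = -5.27

-5.27%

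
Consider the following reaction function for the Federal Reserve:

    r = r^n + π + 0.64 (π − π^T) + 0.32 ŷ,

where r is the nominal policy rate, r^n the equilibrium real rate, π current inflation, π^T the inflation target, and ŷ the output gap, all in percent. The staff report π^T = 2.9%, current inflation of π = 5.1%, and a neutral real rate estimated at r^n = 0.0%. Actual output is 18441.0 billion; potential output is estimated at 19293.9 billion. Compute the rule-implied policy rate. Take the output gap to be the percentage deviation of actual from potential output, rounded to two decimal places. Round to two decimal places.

Output gap = 100 × (18441.0 − 19293.9) / 19293.9 = -4.42%.
r = 0.00 + 5.10 + 0.64 × (5.10 − 2.90) + 0.32 × (-4.42)
   = 0.00 + 5.1 + 1.408 − 1.4144 = 5.09

5.09%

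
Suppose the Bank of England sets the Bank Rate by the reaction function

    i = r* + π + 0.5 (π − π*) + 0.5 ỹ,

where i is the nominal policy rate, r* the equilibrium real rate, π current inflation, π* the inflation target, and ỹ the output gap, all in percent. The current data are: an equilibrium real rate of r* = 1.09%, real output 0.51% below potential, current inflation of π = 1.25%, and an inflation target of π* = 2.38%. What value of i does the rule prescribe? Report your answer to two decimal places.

1.52%

Output 0.51% below potential → ỹ = -0.51.
i = 1.09 + 1.25 + 0.5 × (1.25 − 2.38) + 0.5 × (-0.51)
   = 1.09 + 1.25 − 0.565 − 0.255 = 1.52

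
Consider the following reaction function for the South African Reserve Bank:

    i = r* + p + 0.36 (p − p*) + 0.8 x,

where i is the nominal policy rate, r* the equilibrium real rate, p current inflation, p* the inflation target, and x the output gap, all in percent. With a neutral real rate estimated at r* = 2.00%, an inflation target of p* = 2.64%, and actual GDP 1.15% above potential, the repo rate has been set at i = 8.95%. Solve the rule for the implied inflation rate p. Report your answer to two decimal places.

Output 1.15% above potential → x = 1.15.
Collecting p: i = r* + (1 + 0.36) p − 0.36 p* + 0.8 x
1.36 p = 8.95 − 2.00 + 0.36 × 2.64 − 0.8 × 1.15 = 6.9804
p = 6.9804 / 1.36 = 5.13

5.13%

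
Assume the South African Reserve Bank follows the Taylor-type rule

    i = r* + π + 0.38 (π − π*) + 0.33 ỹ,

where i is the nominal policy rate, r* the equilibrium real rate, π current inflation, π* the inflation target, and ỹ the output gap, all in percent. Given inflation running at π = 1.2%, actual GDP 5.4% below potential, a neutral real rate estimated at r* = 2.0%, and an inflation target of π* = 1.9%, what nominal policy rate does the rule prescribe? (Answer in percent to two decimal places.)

1.15%

Output 5.4% below potential → ỹ = -5.4.
i = 2.0 + 1.2 + 0.38 × (1.2 − 1.9) + 0.33 × (-5.4)
   = 2.0 + 1.2 − 0.266 − 1.782 = 1.15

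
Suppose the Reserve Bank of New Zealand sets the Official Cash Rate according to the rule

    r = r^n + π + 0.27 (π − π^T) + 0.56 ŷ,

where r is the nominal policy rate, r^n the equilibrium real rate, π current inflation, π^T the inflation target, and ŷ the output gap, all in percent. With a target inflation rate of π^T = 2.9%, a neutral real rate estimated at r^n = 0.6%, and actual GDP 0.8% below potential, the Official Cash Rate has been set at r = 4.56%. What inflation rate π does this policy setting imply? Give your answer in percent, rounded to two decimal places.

Output 0.8% below potential → ŷ = -0.8.
Collecting π: r = r^n + (1 + 0.27) π − 0.27 π^T + 0.56 ŷ
1.27 π = 4.56 − 0.6 + 0.27 × 2.9 − 0.56 × (-0.8) = 5.191
π = 5.191 / 1.27 = 4.09

4.09%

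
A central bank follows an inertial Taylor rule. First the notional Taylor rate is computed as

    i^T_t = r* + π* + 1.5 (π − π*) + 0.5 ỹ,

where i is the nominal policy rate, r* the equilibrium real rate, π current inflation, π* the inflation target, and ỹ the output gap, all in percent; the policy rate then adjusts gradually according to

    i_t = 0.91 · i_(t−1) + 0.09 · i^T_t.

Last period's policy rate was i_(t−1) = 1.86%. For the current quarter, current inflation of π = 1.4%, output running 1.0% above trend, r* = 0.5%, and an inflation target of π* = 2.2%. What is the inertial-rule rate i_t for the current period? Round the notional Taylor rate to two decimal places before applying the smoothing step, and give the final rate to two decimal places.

1.87%

Output 1.0% above potential → ỹ = 1.0.
i^T_t = 0.5 + 2.2 + 1.5 × (1.4 − 2.2) + 0.5 × 1.0
   = 0.5 + 2.2 − 1.2 + 0.5 = 2.00
i_t = 0.91 × 1.86 + 0.09 × 2.00 = 1.6926 + 0.18 = 1.87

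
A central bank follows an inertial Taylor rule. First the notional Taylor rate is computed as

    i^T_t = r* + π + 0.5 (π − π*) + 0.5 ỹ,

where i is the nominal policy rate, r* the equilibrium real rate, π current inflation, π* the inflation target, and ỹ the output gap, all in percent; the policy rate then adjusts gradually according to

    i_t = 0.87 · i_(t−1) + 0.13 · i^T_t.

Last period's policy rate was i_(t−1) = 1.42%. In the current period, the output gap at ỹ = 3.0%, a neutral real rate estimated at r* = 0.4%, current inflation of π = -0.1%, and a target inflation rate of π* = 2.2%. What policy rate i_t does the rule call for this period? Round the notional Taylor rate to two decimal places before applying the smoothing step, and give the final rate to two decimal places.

i^T_t = 0.4 + (-0.1) + 0.5 × (-0.1 − 2.2) + 0.5 × 3.0
   = 0.4 − 0.1 − 1.15 + 1.5 = 0.65
i_t = 0.87 × 1.42 + 0.13 × 0.65 = 1.2354 + 0.0845 = 1.32

1.32%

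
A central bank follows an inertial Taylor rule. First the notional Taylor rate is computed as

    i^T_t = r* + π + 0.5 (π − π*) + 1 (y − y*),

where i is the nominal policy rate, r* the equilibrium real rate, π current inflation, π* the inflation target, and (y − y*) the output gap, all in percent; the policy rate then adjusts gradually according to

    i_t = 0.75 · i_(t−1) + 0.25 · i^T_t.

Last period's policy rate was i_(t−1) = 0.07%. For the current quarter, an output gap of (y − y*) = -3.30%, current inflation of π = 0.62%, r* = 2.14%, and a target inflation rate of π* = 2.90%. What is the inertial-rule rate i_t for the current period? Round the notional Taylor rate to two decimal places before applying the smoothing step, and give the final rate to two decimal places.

i^T_t = 2.14 + 0.62 + 0.5 × (0.62 − 2.90) + 1 × (-3.30)
   = 2.14 + 0.62 − 1.14 − 3.3 = -1.68
i_t = 0.75 × 0.07 + 0.25 × (-1.68) = 0.0525 − 0.42 = -0.37

-0.37%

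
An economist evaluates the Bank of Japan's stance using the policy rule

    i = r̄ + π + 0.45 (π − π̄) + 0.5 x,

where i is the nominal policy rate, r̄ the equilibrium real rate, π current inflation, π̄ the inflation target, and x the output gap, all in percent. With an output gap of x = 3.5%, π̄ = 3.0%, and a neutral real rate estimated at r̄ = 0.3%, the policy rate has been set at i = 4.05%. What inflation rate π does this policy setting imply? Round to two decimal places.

Collecting π: i = r̄ + (1 + 0.45) π − 0.45 π̄ + 0.5 x
1.45 π = 4.05 − 0.3 + 0.45 × 3.0 − 0.5 × 3.5 = 3.35
π = 3.35 / 1.45 = 2.31

2.31%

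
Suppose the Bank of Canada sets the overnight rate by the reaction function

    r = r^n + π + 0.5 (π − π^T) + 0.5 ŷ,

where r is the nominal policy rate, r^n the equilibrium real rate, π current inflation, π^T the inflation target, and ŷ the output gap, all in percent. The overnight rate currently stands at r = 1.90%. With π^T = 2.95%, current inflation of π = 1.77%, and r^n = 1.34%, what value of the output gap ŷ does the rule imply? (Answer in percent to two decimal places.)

-1.24%

0.5 ŷ = 1.90 − 1.34 − 1.77 − 0.5 × (1.77 − 2.95) = -0.62
ŷ = -0.62 / 0.5 = -1.24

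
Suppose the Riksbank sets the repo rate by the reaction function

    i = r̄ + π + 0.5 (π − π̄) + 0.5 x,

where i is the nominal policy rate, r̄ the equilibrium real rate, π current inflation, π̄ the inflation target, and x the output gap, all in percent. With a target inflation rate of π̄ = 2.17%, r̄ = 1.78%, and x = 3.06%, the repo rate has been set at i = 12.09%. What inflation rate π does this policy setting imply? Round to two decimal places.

6.58%

Collecting π: i = r̄ + (1 + 0.5) π − 0.5 π̄ + 0.5 x
1.5 π = 12.09 − 1.78 + 0.5 × 2.17 − 0.5 × 3.06 = 9.865
π = 9.865 / 1.5 = 6.58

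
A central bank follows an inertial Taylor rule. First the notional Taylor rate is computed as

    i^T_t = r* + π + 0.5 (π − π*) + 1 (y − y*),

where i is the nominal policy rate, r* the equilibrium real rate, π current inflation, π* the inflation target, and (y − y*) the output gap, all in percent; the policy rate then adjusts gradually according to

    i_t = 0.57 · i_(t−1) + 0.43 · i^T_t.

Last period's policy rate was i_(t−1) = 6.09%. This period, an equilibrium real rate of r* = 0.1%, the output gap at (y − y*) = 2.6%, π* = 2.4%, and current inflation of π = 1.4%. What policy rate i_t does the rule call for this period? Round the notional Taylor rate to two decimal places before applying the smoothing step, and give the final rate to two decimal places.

5.02%

i^T_t = 0.1 + 1.4 + 0.5 × (1.4 − 2.4) + 1 × 2.6
   = 0.1 + 1.4 − 0.5 + 2.6 = 3.60
i_t = 0.57 × 6.09 + 0.43 × 3.60 = 3.4713 + 1.548 = 5.02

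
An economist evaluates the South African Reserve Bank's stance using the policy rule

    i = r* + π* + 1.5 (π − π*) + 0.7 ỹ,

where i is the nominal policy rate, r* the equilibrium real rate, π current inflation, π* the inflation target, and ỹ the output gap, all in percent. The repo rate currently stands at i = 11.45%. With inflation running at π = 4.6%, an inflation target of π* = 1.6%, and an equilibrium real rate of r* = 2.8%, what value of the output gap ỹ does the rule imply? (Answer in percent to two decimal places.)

3.64%

0.7 ỹ = 11.45 − 2.8 − 1.6 − 1.5 × (4.6 − 1.6) = 2.55
ỹ = 2.55 / 0.7 = 3.64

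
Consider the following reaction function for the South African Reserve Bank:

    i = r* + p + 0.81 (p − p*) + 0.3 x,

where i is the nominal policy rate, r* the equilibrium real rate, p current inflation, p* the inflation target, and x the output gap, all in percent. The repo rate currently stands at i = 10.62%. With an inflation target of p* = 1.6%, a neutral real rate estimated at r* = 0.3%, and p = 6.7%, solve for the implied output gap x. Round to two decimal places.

-1.70%

0.3 x = 10.62 − 0.3 − 6.7 − 0.81 × (6.7 − 1.6) = -0.511
x = -0.511 / 0.3 = -1.70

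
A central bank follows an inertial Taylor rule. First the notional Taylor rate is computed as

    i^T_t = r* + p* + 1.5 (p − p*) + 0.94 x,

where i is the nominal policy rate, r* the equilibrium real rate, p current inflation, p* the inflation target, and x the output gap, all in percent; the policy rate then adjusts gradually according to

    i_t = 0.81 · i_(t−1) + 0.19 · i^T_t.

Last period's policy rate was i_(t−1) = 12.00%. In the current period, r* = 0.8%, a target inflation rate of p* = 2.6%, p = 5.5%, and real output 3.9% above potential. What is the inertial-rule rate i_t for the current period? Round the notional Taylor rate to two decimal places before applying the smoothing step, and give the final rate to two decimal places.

11.89%

Output 3.9% above potential → x = 3.9.
i^T_t = 0.8 + 2.6 + 1.5 × (5.5 − 2.6) + 0.94 × 3.9
   = 0.8 + 2.6 + 4.35 + 3.666 = 11.42
i_t = 0.81 × 12.00 + 0.19 × 11.42 = 9.72 + 2.1698 = 11.89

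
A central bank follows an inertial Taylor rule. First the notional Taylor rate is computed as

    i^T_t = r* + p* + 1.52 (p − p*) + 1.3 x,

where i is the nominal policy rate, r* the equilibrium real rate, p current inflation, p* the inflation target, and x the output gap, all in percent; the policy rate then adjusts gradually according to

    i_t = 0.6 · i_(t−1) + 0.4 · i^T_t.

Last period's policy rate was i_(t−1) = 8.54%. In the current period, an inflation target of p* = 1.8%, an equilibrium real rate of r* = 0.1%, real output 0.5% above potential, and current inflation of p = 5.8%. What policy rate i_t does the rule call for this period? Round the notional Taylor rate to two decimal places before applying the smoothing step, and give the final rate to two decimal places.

Output 0.5% above potential → x = 0.5.
i^T_t = 0.1 + 1.8 + 1.52 × (5.8 − 1.8) + 1.3 × 0.5
   = 0.1 + 1.8 + 6.08 + 0.65 = 8.63
i_t = 0.6 × 8.54 + 0.4 × 8.63 = 5.124 + 3.452 = 8.58

8.58%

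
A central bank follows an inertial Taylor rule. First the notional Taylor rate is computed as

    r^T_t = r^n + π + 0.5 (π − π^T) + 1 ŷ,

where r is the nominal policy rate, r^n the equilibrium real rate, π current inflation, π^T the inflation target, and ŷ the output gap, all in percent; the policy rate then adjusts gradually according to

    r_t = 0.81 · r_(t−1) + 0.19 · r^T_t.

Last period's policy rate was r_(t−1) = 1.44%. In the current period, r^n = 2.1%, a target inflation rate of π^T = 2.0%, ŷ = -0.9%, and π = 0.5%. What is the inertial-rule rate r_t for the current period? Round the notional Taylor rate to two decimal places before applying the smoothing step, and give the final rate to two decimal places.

r^T_t = 2.1 + 0.5 + 0.5 × (0.5 − 2.0) + 1 × (-0.9)
   = 2.1 + 0.5 − 0.75 − 0.9 = 0.95
r_t = 0.81 × 1.44 + 0.19 × 0.95 = 1.1664 + 0.1805 = 1.35

1.35%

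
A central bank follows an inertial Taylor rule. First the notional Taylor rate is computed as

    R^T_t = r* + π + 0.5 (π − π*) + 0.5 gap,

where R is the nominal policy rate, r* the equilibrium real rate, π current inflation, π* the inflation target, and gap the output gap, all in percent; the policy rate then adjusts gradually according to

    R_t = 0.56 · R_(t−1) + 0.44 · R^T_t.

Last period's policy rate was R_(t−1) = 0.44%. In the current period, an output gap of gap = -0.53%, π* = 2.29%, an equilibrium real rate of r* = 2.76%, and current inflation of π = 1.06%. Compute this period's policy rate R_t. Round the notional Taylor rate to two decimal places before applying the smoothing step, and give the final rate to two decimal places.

R^T_t = 2.76 + 1.06 + 0.5 × (1.06 − 2.29) + 0.5 × (-0.53)
   = 2.76 + 1.06 − 0.615 − 0.265 = 2.94
R_t = 0.56 × 0.44 + 0.44 × 2.94 = 0.2464 + 1.2936 = 1.54

1.54%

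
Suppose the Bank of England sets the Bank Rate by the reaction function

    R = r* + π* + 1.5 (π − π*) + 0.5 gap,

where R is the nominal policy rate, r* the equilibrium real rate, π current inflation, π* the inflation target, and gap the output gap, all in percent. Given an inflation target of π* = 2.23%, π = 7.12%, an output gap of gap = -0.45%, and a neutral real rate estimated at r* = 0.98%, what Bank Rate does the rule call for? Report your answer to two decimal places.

R = 0.98 + 2.23 + 1.5 × (7.12 − 2.23) + 0.5 × (-0.45)
   = 0.98 + 2.23 + 7.335 − 0.225 = 10.32

10.32%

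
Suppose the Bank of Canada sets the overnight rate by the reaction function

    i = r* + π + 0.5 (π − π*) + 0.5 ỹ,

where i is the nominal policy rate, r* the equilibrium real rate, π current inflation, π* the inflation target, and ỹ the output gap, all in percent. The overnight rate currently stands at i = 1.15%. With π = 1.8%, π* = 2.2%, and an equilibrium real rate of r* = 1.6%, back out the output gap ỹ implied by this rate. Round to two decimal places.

0.5 ỹ = 1.15 − 1.6 − 1.8 − 0.5 × (1.8 − 2.2) = -2.05
ỹ = -2.05 / 0.5 = -4.10

-4.10%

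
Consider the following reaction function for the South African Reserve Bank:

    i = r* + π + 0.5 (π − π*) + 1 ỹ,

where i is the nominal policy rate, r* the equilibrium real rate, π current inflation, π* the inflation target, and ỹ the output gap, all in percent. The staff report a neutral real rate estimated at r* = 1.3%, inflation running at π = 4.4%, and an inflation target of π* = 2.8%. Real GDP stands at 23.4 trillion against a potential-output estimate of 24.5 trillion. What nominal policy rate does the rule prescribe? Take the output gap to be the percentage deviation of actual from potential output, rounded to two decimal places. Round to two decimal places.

Output gap = 100 × (23.4 − 24.5) / 24.5 = -4.49%.
i = 1.30 + 4.40 + 0.5 × (4.40 − 2.80) + 1 × (-4.49)
   = 1.30 + 4.4 + 0.8 − 4.49 = 2.01

2.01%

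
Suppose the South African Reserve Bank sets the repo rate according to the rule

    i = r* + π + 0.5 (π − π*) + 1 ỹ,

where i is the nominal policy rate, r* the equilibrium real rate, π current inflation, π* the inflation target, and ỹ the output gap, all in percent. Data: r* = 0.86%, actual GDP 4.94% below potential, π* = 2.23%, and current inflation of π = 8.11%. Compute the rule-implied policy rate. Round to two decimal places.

Output 4.94% below potential → ỹ = -4.94.
i = 0.86 + 8.11 + 0.5 × (8.11 − 2.23) + 1 × (-4.94)
   = 0.86 + 8.11 + 2.94 − 4.94 = 6.97

6.97%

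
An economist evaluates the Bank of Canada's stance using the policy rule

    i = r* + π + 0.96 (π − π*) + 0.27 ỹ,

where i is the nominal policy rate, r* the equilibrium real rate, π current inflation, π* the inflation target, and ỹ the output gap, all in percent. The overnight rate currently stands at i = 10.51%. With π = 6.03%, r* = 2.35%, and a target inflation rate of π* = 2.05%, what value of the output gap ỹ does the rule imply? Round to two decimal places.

0.27 ỹ = 10.51 − 2.35 − 6.03 − 0.96 × (6.03 − 2.05) = -1.6908
ỹ = -1.6908 / 0.27 = -6.26

-6.26%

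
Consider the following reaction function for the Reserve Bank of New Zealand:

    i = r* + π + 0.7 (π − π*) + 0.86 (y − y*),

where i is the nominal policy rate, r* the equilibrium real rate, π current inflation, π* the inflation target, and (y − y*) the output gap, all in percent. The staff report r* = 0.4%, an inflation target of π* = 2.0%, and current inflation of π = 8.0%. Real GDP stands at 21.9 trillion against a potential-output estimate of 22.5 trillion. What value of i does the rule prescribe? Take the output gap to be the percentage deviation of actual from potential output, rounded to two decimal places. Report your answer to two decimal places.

10.30%

Output gap = 100 × (21.9 − 22.5) / 22.5 = -2.67%.
i = 0.40 + 8.00 + 0.7 × (8.00 − 2.00) + 0.86 × (-2.67)
   = 0.40 + 8 + 4.2 − 2.2962 = 10.30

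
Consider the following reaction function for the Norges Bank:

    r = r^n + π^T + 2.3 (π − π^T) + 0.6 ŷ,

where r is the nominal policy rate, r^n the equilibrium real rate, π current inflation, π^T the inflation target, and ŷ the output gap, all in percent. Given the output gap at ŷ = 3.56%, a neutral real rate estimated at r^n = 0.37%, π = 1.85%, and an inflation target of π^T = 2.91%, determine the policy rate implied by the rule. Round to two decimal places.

r = 0.37 + 2.91 + 2.3 × (1.85 − 2.91) + 0.6 × 3.56
   = 0.37 + 2.91 − 2.438 + 2.136 = 2.98

2.98%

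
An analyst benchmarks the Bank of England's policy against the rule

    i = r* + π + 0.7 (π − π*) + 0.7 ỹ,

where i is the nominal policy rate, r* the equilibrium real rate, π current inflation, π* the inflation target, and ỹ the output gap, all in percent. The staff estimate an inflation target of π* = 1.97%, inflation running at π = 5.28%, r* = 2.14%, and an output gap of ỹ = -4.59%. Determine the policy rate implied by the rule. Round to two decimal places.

6.52%

i = 2.14 + 5.28 + 0.7 × (5.28 − 1.97) + 0.7 × (-4.59)
   = 2.14 + 5.28 + 2.317 − 3.213 = 6.52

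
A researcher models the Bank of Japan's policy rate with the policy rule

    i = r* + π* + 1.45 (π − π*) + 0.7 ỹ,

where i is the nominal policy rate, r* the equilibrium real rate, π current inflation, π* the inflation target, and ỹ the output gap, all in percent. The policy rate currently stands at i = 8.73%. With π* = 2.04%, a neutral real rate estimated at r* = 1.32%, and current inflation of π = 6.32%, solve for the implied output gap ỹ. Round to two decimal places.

0.7 ỹ = 8.73 − 1.32 − 2.04 − 1.45 × (6.32 − 2.04) = -0.836
ỹ = -0.836 / 0.7 = -1.19

-1.19%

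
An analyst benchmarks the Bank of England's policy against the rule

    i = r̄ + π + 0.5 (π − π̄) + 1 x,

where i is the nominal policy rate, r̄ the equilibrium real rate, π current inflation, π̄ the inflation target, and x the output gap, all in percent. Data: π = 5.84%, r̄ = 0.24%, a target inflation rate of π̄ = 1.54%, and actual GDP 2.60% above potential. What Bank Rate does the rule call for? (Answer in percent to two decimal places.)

10.83%

Output 2.60% above potential → x = 2.60.
i = 0.24 + 5.84 + 0.5 × (5.84 − 1.54) + 1 × 2.60
   = 0.24 + 5.84 + 2.15 + 2.6 = 10.83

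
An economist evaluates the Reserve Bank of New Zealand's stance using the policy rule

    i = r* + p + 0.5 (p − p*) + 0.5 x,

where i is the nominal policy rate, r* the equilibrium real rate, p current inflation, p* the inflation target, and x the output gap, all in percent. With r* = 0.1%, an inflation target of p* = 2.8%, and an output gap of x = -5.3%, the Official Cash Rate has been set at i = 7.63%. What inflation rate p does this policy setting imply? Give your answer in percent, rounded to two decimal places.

7.72%

Collecting p: i = r* + (1 + 0.5) p − 0.5 p* + 0.5 x
1.5 p = 7.63 − 0.1 + 0.5 × 2.8 − 0.5 × (-5.3) = 11.58
p = 11.58 / 1.5 = 7.72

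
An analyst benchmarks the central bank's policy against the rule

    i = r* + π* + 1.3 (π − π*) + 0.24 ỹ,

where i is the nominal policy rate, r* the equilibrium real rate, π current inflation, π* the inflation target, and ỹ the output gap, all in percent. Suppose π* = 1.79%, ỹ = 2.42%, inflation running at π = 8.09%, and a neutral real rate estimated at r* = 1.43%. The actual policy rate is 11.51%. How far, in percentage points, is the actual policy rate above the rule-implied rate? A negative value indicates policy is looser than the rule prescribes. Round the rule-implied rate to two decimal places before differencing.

i = 1.43 + 1.79 + 1.3 × (8.09 − 1.79) + 0.24 × 2.42
   = 1.43 + 1.79 + 8.19 + 0.5808 = 11.99
Deviation = 11.51 − 11.99 = -0.48 pp.

-0.48 pp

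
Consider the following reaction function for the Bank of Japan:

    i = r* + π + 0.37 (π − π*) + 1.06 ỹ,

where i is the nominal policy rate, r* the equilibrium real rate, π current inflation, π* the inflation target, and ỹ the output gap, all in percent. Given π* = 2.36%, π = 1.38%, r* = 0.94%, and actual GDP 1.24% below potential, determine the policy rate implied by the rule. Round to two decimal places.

Output 1.24% below potential → ỹ = -1.24.
i = 0.94 + 1.38 + 0.37 × (1.38 − 2.36) + 1.06 × (-1.24)
   = 0.94 + 1.38 − 0.3626 − 1.3144 = 0.64

0.64%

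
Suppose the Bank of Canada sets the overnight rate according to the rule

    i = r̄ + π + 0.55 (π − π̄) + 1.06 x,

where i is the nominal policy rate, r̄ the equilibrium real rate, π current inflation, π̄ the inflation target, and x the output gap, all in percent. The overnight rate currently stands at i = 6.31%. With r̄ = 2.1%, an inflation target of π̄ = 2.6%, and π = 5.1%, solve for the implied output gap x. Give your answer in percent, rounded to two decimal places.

1.06 x = 6.31 − 2.1 − 5.1 − 0.55 × (5.1 − 2.6) = -2.265
x = -2.265 / 1.06 = -2.14

-2.14%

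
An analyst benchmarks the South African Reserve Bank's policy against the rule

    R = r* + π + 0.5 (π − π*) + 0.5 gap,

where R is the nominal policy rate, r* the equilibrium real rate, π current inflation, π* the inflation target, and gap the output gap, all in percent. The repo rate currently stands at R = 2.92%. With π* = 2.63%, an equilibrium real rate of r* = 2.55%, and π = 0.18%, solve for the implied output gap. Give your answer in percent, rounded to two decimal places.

0.5 gap = 2.92 − 2.55 − 0.18 − 0.5 × (0.18 − 2.63) = 1.415
gap = 1.415 / 0.5 = 2.83

2.83%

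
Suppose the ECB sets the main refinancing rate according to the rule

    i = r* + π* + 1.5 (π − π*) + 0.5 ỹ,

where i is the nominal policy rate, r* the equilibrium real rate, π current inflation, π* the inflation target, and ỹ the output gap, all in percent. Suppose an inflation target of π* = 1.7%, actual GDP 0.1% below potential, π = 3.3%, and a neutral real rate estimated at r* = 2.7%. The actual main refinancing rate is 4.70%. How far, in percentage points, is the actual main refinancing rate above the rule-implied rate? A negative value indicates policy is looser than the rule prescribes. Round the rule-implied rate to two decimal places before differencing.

-2.05 pp

Output 0.1% below potential → ỹ = -0.1.
i = 2.7 + 1.7 + 1.5 × (3.3 − 1.7) + 0.5 × (-0.1)
   = 2.7 + 1.7 + 2.4 − 0.05 = 6.75
Deviation = 4.70 − 6.75 = -2.05 pp.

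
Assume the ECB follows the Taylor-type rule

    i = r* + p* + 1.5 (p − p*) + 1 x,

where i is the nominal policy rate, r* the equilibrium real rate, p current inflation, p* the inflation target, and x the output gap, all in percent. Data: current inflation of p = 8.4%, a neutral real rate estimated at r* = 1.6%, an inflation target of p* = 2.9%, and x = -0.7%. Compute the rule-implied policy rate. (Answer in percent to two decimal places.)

12.05%

i = 1.6 + 2.9 + 1.5 × (8.4 − 2.9) + 1 × (-0.7)
   = 1.6 + 2.9 + 8.25 − 0.7 = 12.05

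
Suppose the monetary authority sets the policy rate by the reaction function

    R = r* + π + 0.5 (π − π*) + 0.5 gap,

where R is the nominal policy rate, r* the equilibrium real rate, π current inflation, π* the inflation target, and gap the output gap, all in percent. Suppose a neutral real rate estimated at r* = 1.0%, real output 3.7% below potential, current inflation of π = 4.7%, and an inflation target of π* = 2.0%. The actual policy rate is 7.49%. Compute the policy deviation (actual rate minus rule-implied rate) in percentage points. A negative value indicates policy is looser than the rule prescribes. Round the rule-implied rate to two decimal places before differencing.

2.29 pp

Output 3.7% below potential → gap = -3.7.
R = 1.0 + 4.7 + 0.5 × (4.7 − 2.0) + 0.5 × (-3.7)
   = 1.0 + 4.7 + 1.35 − 1.85 = 5.20
Deviation = 7.49 − 5.20 = 2.29 pp.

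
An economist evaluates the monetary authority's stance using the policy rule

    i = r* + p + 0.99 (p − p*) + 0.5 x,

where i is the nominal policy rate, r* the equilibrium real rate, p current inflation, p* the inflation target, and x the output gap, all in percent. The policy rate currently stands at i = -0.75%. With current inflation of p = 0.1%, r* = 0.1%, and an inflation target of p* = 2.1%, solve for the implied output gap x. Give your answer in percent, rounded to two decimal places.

2.06%

0.5 x = -0.75 − 0.1 − 0.1 − 0.99 × (0.1 − 2.1) = 1.03
x = 1.03 / 0.5 = 2.06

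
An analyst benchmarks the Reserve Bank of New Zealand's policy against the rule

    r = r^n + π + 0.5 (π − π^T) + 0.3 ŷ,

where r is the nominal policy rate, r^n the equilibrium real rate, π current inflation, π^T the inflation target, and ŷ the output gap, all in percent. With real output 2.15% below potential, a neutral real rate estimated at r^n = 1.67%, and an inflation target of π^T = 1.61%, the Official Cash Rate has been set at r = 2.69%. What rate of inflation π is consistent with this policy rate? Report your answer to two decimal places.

1.65%

Output 2.15% below potential → ŷ = -2.15.
Collecting π: r = r^n + (1 + 0.5) π − 0.5 π^T + 0.3 ŷ
1.5 π = 2.69 − 1.67 + 0.5 × 1.61 − 0.3 × (-2.15) = 2.47
π = 2.47 / 1.5 = 1.65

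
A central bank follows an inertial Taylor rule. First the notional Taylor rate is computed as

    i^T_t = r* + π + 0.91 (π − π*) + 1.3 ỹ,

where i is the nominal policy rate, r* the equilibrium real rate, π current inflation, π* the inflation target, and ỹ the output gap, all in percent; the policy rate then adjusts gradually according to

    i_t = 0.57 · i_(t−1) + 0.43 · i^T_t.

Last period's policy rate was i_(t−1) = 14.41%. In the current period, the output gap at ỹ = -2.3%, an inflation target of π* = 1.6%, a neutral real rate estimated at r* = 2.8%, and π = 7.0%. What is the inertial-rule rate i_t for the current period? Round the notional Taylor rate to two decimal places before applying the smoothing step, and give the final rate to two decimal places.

13.25%

i^T_t = 2.8 + 7.0 + 0.91 × (7.0 − 1.6) + 1.3 × (-2.3)
   = 2.8 + 7 + 4.914 − 2.99 = 11.72
i_t = 0.57 × 14.41 + 0.43 × 11.72 = 8.2137 + 5.0396 = 13.25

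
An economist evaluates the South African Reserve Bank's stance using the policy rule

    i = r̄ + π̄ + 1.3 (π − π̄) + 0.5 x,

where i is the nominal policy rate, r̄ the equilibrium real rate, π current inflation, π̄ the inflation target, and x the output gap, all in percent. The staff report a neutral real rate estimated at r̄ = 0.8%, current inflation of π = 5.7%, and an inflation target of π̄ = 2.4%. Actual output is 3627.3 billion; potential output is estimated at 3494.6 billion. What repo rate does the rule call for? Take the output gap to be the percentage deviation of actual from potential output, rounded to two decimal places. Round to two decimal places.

Output gap = 100 × (3627.3 − 3494.6) / 3494.6 = 3.80%.
i = 0.80 + 2.40 + 1.3 × (5.70 − 2.40) + 0.5 × 3.80
   = 0.80 + 2.4 + 4.29 + 1.9 = 9.39

9.39%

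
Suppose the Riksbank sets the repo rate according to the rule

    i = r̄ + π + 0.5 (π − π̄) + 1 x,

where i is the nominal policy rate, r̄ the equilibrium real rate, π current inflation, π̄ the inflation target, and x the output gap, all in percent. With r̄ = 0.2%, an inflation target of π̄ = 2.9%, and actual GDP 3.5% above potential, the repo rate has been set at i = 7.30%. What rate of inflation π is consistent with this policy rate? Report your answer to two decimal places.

Output 3.5% above potential → x = 3.5.
Collecting π: i = r̄ + (1 + 0.5) π − 0.5 π̄ + 1 x
1.5 π = 7.30 − 0.2 + 0.5 × 2.9 − 1 × 3.5 = 5.05
π = 5.05 / 1.5 = 3.37

3.37%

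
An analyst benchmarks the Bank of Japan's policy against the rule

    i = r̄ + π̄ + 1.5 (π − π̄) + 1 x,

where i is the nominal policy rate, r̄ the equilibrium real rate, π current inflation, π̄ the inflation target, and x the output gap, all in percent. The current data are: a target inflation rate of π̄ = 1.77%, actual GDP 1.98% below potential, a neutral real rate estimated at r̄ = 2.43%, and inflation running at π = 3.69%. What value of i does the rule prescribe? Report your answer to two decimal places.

5.10%

Output 1.98% below potential → x = -1.98.
i = 2.43 + 1.77 + 1.5 × (3.69 − 1.77) + 1 × (-1.98)
   = 2.43 + 1.77 + 2.88 − 1.98 = 5.10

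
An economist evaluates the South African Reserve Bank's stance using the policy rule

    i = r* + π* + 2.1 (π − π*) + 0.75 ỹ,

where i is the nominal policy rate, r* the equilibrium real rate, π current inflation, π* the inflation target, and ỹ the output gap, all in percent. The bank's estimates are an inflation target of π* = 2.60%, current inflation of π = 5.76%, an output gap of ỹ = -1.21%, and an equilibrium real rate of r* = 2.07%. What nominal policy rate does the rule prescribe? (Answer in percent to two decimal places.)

i = 2.07 + 2.60 + 2.1 × (5.76 − 2.60) + 0.75 × (-1.21)
   = 2.07 + 2.6 + 6.636 − 0.9075 = 10.40

10.40%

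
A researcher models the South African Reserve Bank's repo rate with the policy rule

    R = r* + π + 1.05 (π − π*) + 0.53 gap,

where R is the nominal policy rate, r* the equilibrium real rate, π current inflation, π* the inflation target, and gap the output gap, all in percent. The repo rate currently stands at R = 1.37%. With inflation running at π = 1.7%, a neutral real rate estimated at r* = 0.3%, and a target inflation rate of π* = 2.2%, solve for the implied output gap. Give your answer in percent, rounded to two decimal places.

-0.20%

0.53 gap = 1.37 − 0.3 − 1.7 − 1.05 × (1.7 − 2.2) = -0.105
gap = -0.105 / 0.53 = -0.20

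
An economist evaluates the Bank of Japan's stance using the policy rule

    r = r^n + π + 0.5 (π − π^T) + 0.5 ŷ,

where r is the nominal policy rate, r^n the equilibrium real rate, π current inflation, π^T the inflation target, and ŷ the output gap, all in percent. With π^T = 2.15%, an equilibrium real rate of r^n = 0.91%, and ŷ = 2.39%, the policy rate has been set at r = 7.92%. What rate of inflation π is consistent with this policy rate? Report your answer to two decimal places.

4.59%

Collecting π: r = r^n + (1 + 0.5) π − 0.5 π^T + 0.5 ŷ
1.5 π = 7.92 − 0.91 + 0.5 × 2.15 − 0.5 × 2.39 = 6.89
π = 6.89 / 1.5 = 4.59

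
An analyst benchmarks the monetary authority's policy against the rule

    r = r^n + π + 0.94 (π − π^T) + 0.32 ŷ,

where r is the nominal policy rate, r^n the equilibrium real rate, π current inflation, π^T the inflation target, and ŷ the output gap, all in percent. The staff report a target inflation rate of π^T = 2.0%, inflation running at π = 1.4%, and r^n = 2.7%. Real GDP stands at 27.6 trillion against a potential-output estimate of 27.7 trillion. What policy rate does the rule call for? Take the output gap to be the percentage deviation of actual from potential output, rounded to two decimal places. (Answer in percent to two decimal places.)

3.42%

Output gap = 100 × (27.6 − 27.7) / 27.7 = -0.36%.
r = 2.70 + 1.40 + 0.94 × (1.40 − 2.00) + 0.32 × (-0.36)
   = 2.70 + 1.4 − 0.564 − 0.1152 = 3.42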